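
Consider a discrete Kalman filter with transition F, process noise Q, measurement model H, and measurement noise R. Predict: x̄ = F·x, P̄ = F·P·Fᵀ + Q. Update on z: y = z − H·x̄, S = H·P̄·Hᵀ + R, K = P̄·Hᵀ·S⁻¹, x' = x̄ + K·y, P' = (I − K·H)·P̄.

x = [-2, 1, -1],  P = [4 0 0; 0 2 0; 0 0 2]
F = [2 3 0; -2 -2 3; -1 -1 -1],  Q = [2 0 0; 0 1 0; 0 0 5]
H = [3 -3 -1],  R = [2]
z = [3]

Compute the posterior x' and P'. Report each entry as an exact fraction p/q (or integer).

x̄ = F·x = [-1, -1, 2]
P̄ = F·P·Fᵀ + Q = [36 -28 -14; -28 43 6; -14 6 13]
y = z − H·x̄ = [5]
S = H·P̄·Hᵀ + R = [1350]
K = P̄·Hᵀ·S⁻¹ = [103/675; -73/450; -73/1350]
x' = x̄ + K·y = [-32/135, -163/90, 467/270]
P' = (I − K·H)·P̄ = [3082/675 1219/225 -1931/675; 1219/225 1121/150 -2629/450; -1931/675 -2629/450 12221/1350]

x' = [-32/135, -163/90, 467/270]
P' = [3082/675 1219/225 -1931/675; 1219/225 1121/150 -2629/450; -1931/675 -2629/450 12221/1350]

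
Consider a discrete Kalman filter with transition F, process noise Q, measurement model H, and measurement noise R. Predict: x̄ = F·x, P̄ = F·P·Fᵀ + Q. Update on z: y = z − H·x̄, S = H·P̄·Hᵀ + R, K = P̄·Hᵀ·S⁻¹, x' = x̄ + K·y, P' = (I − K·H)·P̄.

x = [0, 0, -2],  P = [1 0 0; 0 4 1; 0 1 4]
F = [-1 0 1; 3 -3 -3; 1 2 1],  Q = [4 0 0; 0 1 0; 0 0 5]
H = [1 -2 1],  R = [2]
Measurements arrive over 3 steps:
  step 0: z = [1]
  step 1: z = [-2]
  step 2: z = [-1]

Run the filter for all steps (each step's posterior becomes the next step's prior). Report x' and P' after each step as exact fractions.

step 0: x̄ = F·x = [-2, 6, -2]
step 0: P̄ = F·P·Fᵀ + Q = [9 -18 5; -18 100 -42; 5 -42 30]
step 0: y = z − H·x̄ = [17]
step 0: S = H·P̄·Hᵀ + R = [691]
step 0: K = P̄·Hᵀ·S⁻¹ = [50/691; -260/691; 119/691]
step 0: x' = x̄ + K·y = [-532/691, -274/691, 641/691]
step 0: P' = (I − K·H)·P̄ = [3719/691 562/691 -2495/691; 562/691 1500/691 1918/691; -2495/691 1918/691 6569/691]
step 1: x̄ = F·x = [1173/691, -2697/691, -439/691]
step 1: P̄ = F·P·Fᵀ + Q = [18042/691 -49902/691 5562/691; -49902/691 176101/691 -33126/691; 5562/691 -33126/691 24673/691]
step 1: y = z − H·x̄ = [-7510/691]
step 1: S = H·P̄·Hᵀ + R = [1091737/691]
step 1: K = P̄·Hᵀ·S⁻¹ = [123408/1091737; -435230/1091737; 96487/1091737]
step 1: x' = x̄ + K·y = [512031/1091737, 469121/1091737, -1742243/1091737]
step 1: P' = (I − K·H)·P̄ = [6465390/1091737 -1112874/1091737 -8444322/1091737; -1112874/1091737 4096707/1091737 8435828/1091737; -8444322/1091737 8435828/1091737 25508952/1091737]
step 2: x̄ = F·x = [-2254274/1091737, 5355459/1091737, -291970/1091737]
step 2: P̄ = F·P·Fᵀ + Q = [53229934/1091737 -175235064/1091737 38140966/1091737; -175235064/1091737 649605610/1091737 -160972002/1091737; 38140966/1091737 -160972002/1091737 66223027/1091737]
step 2: y = z − H·x̄ = [12165425/1091737]
step 2: S = H·P̄·Hᵀ + R = [4141169071/1091737]
step 2: K = P̄·Hᵀ·S⁻¹ = [441841028/4141169071; -1635418286/4141169071; 426307997/4141169071]
step 2: x' = x̄ + K·y = [-3627380842/4141169071, 2090524247/4141169071, 3642929415/4141169071]
step 2: P' = (I − K·H)·P̄ = [23092248690/4141169071 -2824059728/4141169071 -27856686090/4141169071; -2824059728/4141169071 14228417922/4141169071 28010059000/4141169071; -27856686090/4141169071 28010059000/4141169071 84729420084/4141169071]

step 0: x' = [-532/691, -274/691, 641/691], P' = [3719/691 562/691 -2495/691; 562/691 1500/691 1918/691; -2495/691 1918/691 6569/691]
step 1: x' = [512031/1091737, 469121/1091737, -1742243/1091737], P' = [6465390/1091737 -1112874/1091737 -8444322/1091737; -1112874/1091737 4096707/1091737 8435828/1091737; -8444322/1091737 8435828/1091737 25508952/1091737]
step 2: x' = [-3627380842/4141169071, 2090524247/4141169071, 3642929415/4141169071], P' = [23092248690/4141169071 -2824059728/4141169071 -27856686090/4141169071; -2824059728/4141169071 14228417922/4141169071 28010059000/4141169071; -27856686090/4141169071 28010059000/4141169071 84729420084/4141169071]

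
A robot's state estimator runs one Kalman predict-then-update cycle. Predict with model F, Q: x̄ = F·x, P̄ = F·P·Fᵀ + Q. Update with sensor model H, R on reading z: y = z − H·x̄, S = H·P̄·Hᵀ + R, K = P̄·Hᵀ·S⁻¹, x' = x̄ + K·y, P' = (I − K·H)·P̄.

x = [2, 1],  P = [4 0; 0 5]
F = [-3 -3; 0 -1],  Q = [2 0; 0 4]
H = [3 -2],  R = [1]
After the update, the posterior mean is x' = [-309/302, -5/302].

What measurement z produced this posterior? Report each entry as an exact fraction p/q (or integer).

z = [-3]

x̄ = F·x = [-9, -1]
P̄ = F·P·Fᵀ + Q = [83 15; 15 9]
S = H·P̄·Hᵀ + R = [604]
K = P̄·Hᵀ·S⁻¹ = [219/604; 27/604]
x' − x̄ = [2409/302, 297/302] = K·y
y = (KᵀK)⁻¹·Kᵀ·(x' − x̄) = [22]
z = y + H·x̄ = [22] + [-25] = [-3]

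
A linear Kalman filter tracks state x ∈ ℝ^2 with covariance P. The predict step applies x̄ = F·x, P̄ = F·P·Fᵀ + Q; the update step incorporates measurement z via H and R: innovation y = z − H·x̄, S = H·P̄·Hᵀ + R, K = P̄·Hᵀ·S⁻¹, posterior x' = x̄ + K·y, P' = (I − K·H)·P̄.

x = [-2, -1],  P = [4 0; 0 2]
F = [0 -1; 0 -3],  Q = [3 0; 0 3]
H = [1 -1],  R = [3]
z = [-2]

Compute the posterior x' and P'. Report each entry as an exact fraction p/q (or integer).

x̄ = F·x = [1, 3]
P̄ = F·P·Fᵀ + Q = [5 6; 6 21]
y = z − H·x̄ = [0]
S = H·P̄·Hᵀ + R = [17]
K = P̄·Hᵀ·S⁻¹ = [-1/17; -15/17]
x' = x̄ + K·y = [1, 3]
P' = (I − K·H)·P̄ = [84/17 87/17; 87/17 132/17]

x' = [1, 3]
P' = [84/17 87/17; 87/17 132/17]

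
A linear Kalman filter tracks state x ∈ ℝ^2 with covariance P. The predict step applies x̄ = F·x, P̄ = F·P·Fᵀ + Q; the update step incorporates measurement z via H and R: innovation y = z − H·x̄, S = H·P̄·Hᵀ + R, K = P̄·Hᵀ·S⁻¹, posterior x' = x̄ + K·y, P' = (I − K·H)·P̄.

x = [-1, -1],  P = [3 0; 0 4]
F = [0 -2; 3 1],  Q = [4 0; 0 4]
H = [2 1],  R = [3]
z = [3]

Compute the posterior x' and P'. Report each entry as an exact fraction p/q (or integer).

x̄ = F·x = [2, -4]
P̄ = F·P·Fᵀ + Q = [20 -8; -8 35]
y = z − H·x̄ = [3]
S = H·P̄·Hᵀ + R = [86]
K = P̄·Hᵀ·S⁻¹ = [16/43; 19/86]
x' = x̄ + K·y = [134/43, -287/86]
P' = (I − K·H)·P̄ = [348/43 -648/43; -648/43 2649/86]

x' = [134/43, -287/86]
P' = [348/43 -648/43; -648/43 2649/86]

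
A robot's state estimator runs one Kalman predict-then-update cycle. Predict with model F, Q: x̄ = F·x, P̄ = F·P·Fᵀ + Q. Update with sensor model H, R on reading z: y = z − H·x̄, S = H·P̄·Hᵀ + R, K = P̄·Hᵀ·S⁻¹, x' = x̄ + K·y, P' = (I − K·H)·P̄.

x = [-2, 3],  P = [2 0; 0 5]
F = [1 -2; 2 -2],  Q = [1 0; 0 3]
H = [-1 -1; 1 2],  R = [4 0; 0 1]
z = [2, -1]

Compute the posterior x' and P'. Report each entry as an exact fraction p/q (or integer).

x̄ = F·x = [-8, -10]
P̄ = F·P·Fᵀ + Q = [23 24; 24 31]
y = z − H·x̄ = [-16, 27]
S = H·P̄·Hᵀ + R = [106 -157; -157 244]
K = P̄·Hᵀ·S⁻¹ = [-107/405 49/405; 82/1215 481/1215]
x' = x̄ + K·y = [-41/81, -95/243]
P' = (I − K·H)·P̄ = [269/135 -379/405; -379/405 809/1215]

x' = [-41/81, -95/243]
P' = [269/135 -379/405; -379/405 809/1215]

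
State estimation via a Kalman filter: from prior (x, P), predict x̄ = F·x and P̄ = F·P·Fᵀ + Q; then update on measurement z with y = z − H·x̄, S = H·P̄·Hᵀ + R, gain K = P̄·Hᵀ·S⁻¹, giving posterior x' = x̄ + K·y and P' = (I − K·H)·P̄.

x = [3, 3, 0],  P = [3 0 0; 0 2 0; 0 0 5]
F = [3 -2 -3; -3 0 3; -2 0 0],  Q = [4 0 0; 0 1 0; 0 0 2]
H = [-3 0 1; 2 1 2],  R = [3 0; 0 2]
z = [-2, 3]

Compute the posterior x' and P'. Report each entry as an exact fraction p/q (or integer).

x' = [26137/21789, -179149/65367, 30382/21789]
P' = [2992/7263 -29788/21789 2746/7263; -29788/21789 618274/65367 -70276/21789; 2746/7263 -70276/21789 11230/7263]

x̄ = F·x = [3, -9, -6]
P̄ = F·P·Fᵀ + Q = [84 -72 -18; -72 73 18; -18 18 14]
y = z − H·x̄ = [13, 18]
S = H·P̄·Hᵀ + R = [881 -170; -170 107]
K = P̄·Hᵀ·S⁻¹ = [-6230/21789 2320/21789; 19088/65367 8945/65367; 2992/21789 6790/21789]
x' = x̄ + K·y = [26137/21789, -179149/65367, 30382/21789]
P' = (I − K·H)·P̄ = [2992/7263 -29788/21789 2746/7263; -29788/21789 618274/65367 -70276/21789; 2746/7263 -70276/21789 11230/7263]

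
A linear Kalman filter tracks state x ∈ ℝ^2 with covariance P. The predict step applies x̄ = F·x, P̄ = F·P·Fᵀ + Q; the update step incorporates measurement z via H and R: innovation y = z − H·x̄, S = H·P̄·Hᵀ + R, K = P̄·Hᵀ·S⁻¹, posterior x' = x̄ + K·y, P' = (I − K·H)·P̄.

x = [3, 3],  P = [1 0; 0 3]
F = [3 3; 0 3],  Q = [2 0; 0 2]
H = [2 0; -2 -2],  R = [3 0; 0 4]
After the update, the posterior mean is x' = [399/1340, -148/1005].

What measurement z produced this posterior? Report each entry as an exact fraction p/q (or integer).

x̄ = F·x = [18, 9]
P̄ = F·P·Fᵀ + Q = [38 27; 27 29]
S = H·P̄·Hᵀ + R = [155 -260; -260 488]
K = P̄·Hᵀ·S⁻¹ = [137/335 -13/268; -346/1005 -83/201]
x' − x̄ = [-23721/1340, -9193/1005] = K·y
y = (KᵀK)⁻¹·Kᵀ·(x' − x̄) = [-37, 53]
z = y + H·x̄ = [-37, 53] + [36, -54] = [-1, -1]

z = [-1, -1]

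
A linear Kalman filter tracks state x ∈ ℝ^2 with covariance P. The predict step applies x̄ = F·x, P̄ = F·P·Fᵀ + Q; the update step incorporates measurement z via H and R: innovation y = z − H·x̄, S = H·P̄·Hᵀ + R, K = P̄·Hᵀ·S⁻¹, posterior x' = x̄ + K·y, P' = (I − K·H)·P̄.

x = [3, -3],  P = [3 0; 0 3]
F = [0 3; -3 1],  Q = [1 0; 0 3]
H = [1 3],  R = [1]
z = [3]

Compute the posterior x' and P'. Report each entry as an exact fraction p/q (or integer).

x' = [-39/19, 156/95]
P' = [1523/76 -126/19; -126/19 219/95]

x̄ = F·x = [-9, -12]
P̄ = F·P·Fᵀ + Q = [28 9; 9 33]
y = z − H·x̄ = [48]
S = H·P̄·Hᵀ + R = [380]
K = P̄·Hᵀ·S⁻¹ = [11/76; 27/95]
x' = x̄ + K·y = [-39/19, 156/95]
P' = (I − K·H)·P̄ = [1523/76 -126/19; -126/19 219/95]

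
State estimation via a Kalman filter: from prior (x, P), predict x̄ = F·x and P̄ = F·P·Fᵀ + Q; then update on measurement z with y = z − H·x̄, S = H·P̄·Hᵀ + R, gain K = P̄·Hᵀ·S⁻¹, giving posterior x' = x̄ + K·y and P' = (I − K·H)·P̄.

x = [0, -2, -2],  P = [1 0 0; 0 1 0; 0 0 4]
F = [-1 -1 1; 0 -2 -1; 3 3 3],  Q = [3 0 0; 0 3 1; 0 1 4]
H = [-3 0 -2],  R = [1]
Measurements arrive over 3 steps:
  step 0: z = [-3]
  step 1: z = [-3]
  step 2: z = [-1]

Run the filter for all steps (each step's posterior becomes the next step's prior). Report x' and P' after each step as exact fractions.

step 0: x̄ = F·x = [0, 6, -12]
step 0: P̄ = F·P·Fᵀ + Q = [9 -2 6; -2 11 -17; 6 -17 58]
step 0: y = z − H·x̄ = [-27]
step 0: S = H·P̄·Hᵀ + R = [386]
step 0: K = P̄·Hᵀ·S⁻¹ = [-39/386; 20/193; -67/193]
step 0: x' = x̄ + K·y = [1053/386, 618/193, -507/193]
step 0: P' = (I − K·H)·P̄ = [1953/386 394/193 -1455/193; 394/193 1323/193 -601/193; -1455/193 -601/193 2216/193]
step 1: x̄ = F·x = [-3303/386, -729/193, 3825/386]
step 1: P̄ = F·P·Fᵀ + Q = [19989/386 364/193 -5229/386; 364/193 5683/193 -6983/193; -5229/386 -6983/193 22991/386]
step 1: y = z − H·x̄ = [-3417/386]
step 1: S = H·P̄·Hᵀ + R = [209503/386]
step 1: K = P̄·Hᵀ·S⁻¹ = [-49509/209503; 25748/209503; -30295/209503]
step 1: x' = x̄ + K·y = [-1354446/209503, -1019265/209503, 2344215/209503]
step 1: P' = (I − K·H)·P̄ = [4499001/209503 3697606/209503 -6723747/209503; 3697606/209503 4451429/209503 -5559283/209503; -6723747/209503 -5559283/209503 10100768/209503]
step 2: x̄ = F·x = [4717926/209503, -305685/209503, -88488/209503]
step 2: P̄ = F·P·Fᵀ + Q = [51640979/209503 5032838/209503 -18734622/209503; 5032838/209503 6297861/209503 -8782223/209503; -18734622/209503 -8782223/209503 17761162/209503]
step 2: y = z − H·x̄ = [1966757/29929]
step 2: S = H·P̄·Hᵀ + R = [44458214/29929]
step 2: K = P̄·Hᵀ·S⁻¹ = [-16779099/44458214; 176138/22229107; 1477253/22229107]
step 2: x' = x̄ + K·y = [-710090853/311207498, -146017577/155603749, 613811839/155603749]
step 2: P' = (I − K·H)·P̄ = [10862325931/311207498 4429267700/155603749 -8117381025/155603749; 4429267700/155603749 4663085359/155603749 -6644518033/155603749; -8117381025/155603749 -6644518033/155603749 12170901152/155603749]

step 0: x' = [1053/386, 618/193, -507/193], P' = [1953/386 394/193 -1455/193; 394/193 1323/193 -601/193; -1455/193 -601/193 2216/193]
step 1: x' = [-1354446/209503, -1019265/209503, 2344215/209503], P' = [4499001/209503 3697606/209503 -6723747/209503; 3697606/209503 4451429/209503 -5559283/209503; -6723747/209503 -5559283/209503 10100768/209503]
step 2: x' = [-710090853/311207498, -146017577/155603749, 613811839/155603749], P' = [10862325931/311207498 4429267700/155603749 -8117381025/155603749; 4429267700/155603749 4663085359/155603749 -6644518033/155603749; -8117381025/155603749 -6644518033/155603749 12170901152/155603749]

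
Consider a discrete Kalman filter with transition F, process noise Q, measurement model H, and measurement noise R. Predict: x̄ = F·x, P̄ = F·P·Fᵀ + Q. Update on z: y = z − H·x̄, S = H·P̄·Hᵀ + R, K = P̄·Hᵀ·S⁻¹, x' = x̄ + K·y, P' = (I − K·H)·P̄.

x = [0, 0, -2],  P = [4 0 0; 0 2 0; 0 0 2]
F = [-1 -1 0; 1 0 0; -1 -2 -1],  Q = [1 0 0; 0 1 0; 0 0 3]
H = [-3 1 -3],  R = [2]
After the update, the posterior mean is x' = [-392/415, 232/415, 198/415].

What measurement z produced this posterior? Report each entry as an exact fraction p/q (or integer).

z = [2]

x̄ = F·x = [0, 0, 2]
P̄ = F·P·Fᵀ + Q = [7 -4 8; -4 5 -4; 8 -4 17]
S = H·P̄·Hᵀ + R = [415]
K = P̄·Hᵀ·S⁻¹ = [-49/415; 29/415; -79/415]
x' − x̄ = [-392/415, 232/415, -632/415] = K·y
y = (KᵀK)⁻¹·Kᵀ·(x' − x̄) = [8]
z = y + H·x̄ = [8] + [-6] = [2]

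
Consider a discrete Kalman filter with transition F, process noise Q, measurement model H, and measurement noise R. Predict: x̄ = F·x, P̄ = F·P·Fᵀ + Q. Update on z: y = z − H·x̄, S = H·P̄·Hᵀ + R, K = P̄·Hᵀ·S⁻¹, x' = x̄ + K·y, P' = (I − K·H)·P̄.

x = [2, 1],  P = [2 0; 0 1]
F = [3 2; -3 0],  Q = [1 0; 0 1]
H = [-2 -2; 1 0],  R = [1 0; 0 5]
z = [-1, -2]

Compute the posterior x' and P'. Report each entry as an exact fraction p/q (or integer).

x̄ = F·x = [8, -6]
P̄ = F·P·Fᵀ + Q = [23 -18; -18 19]
y = z − H·x̄ = [3, -10]
S = H·P̄·Hᵀ + R = [25 -10; -10 28]
K = P̄·Hᵀ·S⁻¹ = [-1/12 19/24; -59/150 -47/60]
x' = x̄ + K·y = [-1/6, 49/75]
P' = (I − K·H)·P̄ = [95/24 -47/12; -47/12 617/150]

x' = [-1/6, 49/75]
P' = [95/24 -47/12; -47/12 617/150]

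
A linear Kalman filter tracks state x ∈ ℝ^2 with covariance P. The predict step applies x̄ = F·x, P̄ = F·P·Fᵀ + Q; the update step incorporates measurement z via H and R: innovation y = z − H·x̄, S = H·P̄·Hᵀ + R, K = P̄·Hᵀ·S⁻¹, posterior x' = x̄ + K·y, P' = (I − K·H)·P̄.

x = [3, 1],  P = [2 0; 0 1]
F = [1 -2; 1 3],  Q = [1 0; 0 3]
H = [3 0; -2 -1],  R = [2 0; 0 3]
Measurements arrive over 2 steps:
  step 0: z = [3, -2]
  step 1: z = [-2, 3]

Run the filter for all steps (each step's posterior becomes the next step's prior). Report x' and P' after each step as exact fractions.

step 0: x̄ = F·x = [1, 6]
step 0: P̄ = F·P·Fᵀ + Q = [7 -4; -4 14]
step 0: y = z − H·x̄ = [0, 6]
step 0: S = H·P̄·Hᵀ + R = [65 -30; -30 29]
step 0: K = P̄·Hᵀ·S⁻¹ = [309/985 -4/197; -528/985 -150/197]
step 0: x' = x̄ + K·y = [173/197, 282/197]
step 0: P' = (I − K·H)·P̄ = [206/985 -352/985; -352/985 2954/985]
step 1: x̄ = F·x = [-391/197, 1019/197]
step 1: P̄ = F·P·Fᵀ + Q = [2883/197 -3574/197; -3574/197 5527/197]
step 1: y = z − H·x̄ = [779/197, 828/197]
step 1: S = H·P̄·Hᵀ + R = [26341/197 -6576/197; -6576/197 3354/197]
step 1: K = P̄·Hᵀ·S⁻¹ = [12347/38159 -2192/114477; -1946/3469 -12833/20814]
step 1: x' = x̄ + K·y = [-29984/38159, 1259/3469]
step 1: P' = (I − K·H)·P̄ = [24694/114477 -3892/10407; -3892/10407 54067/20814]

step 0: x' = [173/197, 282/197], P' = [206/985 -352/985; -352/985 2954/985]
step 1: x' = [-29984/38159, 1259/3469], P' = [24694/114477 -3892/10407; -3892/10407 54067/20814]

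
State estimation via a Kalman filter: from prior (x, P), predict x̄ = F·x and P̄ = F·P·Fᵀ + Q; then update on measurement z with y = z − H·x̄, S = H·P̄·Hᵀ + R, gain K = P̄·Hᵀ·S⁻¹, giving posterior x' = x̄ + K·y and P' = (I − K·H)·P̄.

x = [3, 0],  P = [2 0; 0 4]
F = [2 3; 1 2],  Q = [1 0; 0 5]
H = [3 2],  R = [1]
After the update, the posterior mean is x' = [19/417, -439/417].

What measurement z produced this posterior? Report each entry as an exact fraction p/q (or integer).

x̄ = F·x = [6, 3]
P̄ = F·P·Fᵀ + Q = [45 28; 28 23]
S = H·P̄·Hᵀ + R = [834]
K = P̄·Hᵀ·S⁻¹ = [191/834; 65/417]
x' − x̄ = [-2483/417, -1690/417] = K·y
y = (KᵀK)⁻¹·Kᵀ·(x' − x̄) = [-26]
z = y + H·x̄ = [-26] + [24] = [-2]

z = [-2]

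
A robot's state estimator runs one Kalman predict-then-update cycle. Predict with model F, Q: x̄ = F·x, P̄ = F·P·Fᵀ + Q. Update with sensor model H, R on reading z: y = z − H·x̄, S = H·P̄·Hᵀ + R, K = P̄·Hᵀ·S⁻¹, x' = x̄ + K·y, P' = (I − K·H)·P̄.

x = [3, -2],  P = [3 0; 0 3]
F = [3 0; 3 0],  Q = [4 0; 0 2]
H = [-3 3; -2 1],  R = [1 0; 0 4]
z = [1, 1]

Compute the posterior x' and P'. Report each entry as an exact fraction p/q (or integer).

x̄ = F·x = [9, 9]
P̄ = F·P·Fᵀ + Q = [31 27; 27 29]
y = z − H·x̄ = [1, 10]
S = H·P̄·Hᵀ + R = [55 30; 30 49]
K = P̄·Hᵀ·S⁻¹ = [462/1795 -313/359; 1044/1795 -311/359]
x' = x̄ + K·y = [967/1795, 1649/1795]
P' = (I − K·H)·P̄ = [6414/1795 6568/1795; 6568/1795 6916/1795]

x' = [967/1795, 1649/1795]
P' = [6414/1795 6568/1795; 6568/1795 6916/1795]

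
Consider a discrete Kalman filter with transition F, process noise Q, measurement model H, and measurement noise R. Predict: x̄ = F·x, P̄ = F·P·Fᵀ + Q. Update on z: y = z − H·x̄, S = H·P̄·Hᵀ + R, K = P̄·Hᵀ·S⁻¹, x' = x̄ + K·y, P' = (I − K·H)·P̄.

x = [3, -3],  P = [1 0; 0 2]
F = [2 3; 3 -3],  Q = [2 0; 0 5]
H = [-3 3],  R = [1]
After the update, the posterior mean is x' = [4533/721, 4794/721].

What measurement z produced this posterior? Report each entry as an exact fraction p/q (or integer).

x̄ = F·x = [-3, 18]
P̄ = F·P·Fᵀ + Q = [24 -12; -12 32]
S = H·P̄·Hᵀ + R = [721]
K = P̄·Hᵀ·S⁻¹ = [-108/721; 132/721]
x' − x̄ = [6696/721, -8184/721] = K·y
y = (KᵀK)⁻¹·Kᵀ·(x' − x̄) = [-62]
z = y + H·x̄ = [-62] + [63] = [1]

z = [1]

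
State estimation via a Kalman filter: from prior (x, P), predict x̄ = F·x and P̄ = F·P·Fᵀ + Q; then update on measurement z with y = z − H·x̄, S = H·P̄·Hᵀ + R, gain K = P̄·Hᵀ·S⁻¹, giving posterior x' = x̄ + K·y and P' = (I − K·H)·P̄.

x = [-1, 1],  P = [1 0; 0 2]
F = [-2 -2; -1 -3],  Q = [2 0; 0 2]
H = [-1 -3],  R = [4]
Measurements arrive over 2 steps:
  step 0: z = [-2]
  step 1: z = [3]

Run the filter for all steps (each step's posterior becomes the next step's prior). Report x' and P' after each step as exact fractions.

step 0: x̄ = F·x = [0, -2]
step 0: P̄ = F·P·Fᵀ + Q = [14 14; 14 21]
step 0: y = z − H·x̄ = [-8]
step 0: S = H·P̄·Hᵀ + R = [291]
step 0: K = P̄·Hᵀ·S⁻¹ = [-56/291; -77/291]
step 0: x' = x̄ + K·y = [448/291, 34/291]
step 0: P' = (I − K·H)·P̄ = [938/291 -238/291; -238/291 182/291]
step 1: x̄ = F·x = [-964/291, -550/291]
step 1: P̄ = F·P·Fᵀ + Q = [3158/291 1064/291; 1064/291 1730/291]
step 1: y = z − H·x̄ = [-1741/291]
step 1: S = H·P̄·Hᵀ + R = [26276/291]
step 1: K = P̄·Hᵀ·S⁻¹ = [-3175/13138; -3127/13138]
step 1: x' = x̄ + K·y = [-24527/13138, -6123/13138]
step 1: P' = (I − K·H)·P̄ = [36647/6569 -10099/6569; -10099/6569 5451/6569]

step 0: x' = [448/291, 34/291], P' = [938/291 -238/291; -238/291 182/291]
step 1: x' = [-24527/13138, -6123/13138], P' = [36647/6569 -10099/6569; -10099/6569 5451/6569]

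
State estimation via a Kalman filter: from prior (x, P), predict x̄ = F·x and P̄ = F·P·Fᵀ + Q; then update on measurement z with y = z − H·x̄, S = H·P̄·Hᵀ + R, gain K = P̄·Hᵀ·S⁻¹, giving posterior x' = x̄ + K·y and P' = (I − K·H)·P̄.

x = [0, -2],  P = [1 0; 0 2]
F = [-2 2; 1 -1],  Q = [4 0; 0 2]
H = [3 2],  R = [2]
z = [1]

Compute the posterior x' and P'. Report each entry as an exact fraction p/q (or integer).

x̄ = F·x = [-4, 2]
P̄ = F·P·Fᵀ + Q = [16 -6; -6 5]
y = z − H·x̄ = [9]
S = H·P̄·Hᵀ + R = [94]
K = P̄·Hᵀ·S⁻¹ = [18/47; -4/47]
x' = x̄ + K·y = [-26/47, 58/47]
P' = (I − K·H)·P̄ = [104/47 -138/47; -138/47 203/47]

x' = [-26/47, 58/47]
P' = [104/47 -138/47; -138/47 203/47]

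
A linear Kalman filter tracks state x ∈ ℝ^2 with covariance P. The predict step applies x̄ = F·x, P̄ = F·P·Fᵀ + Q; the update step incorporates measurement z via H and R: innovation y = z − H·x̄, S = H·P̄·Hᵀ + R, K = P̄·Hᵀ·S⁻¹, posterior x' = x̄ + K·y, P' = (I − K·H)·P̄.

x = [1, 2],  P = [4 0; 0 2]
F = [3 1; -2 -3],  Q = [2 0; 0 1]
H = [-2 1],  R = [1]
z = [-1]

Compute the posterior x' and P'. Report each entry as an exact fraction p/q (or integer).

x̄ = F·x = [5, -8]
P̄ = F·P·Fᵀ + Q = [40 -30; -30 35]
y = z − H·x̄ = [17]
S = H·P̄·Hᵀ + R = [316]
K = P̄·Hᵀ·S⁻¹ = [-55/158; 95/316]
x' = x̄ + K·y = [-145/158, -913/316]
P' = (I − K·H)·P̄ = [135/79 485/158; 485/158 2035/316]

x' = [-145/158, -913/316]
P' = [135/79 485/158; 485/158 2035/316]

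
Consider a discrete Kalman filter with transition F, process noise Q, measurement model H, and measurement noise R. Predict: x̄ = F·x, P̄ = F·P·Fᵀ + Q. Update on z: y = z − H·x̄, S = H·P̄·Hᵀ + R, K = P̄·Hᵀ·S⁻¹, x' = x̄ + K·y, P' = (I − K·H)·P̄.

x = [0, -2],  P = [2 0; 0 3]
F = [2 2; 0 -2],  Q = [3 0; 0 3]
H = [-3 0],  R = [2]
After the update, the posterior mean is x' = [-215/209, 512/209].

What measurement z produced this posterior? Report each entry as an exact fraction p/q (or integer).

z = [3]

x̄ = F·x = [-4, 4]
P̄ = F·P·Fᵀ + Q = [23 -12; -12 15]
S = H·P̄·Hᵀ + R = [209]
K = P̄·Hᵀ·S⁻¹ = [-69/209; 36/209]
x' − x̄ = [621/209, -324/209] = K·y
y = (KᵀK)⁻¹·Kᵀ·(x' − x̄) = [-9]
z = y + H·x̄ = [-9] + [12] = [3]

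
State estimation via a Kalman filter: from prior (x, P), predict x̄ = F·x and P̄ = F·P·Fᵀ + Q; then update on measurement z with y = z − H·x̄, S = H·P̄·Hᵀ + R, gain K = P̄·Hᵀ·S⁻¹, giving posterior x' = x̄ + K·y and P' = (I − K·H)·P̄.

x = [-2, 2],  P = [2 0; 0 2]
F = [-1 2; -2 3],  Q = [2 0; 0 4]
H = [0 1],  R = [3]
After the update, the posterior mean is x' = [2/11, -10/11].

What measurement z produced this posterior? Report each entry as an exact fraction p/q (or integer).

z = [-2]

x̄ = F·x = [6, 10]
P̄ = F·P·Fᵀ + Q = [12 16; 16 30]
S = H·P̄·Hᵀ + R = [33]
K = P̄·Hᵀ·S⁻¹ = [16/33; 10/11]
x' − x̄ = [-64/11, -120/11] = K·y
y = (KᵀK)⁻¹·Kᵀ·(x' − x̄) = [-12]
z = y + H·x̄ = [-12] + [10] = [-2]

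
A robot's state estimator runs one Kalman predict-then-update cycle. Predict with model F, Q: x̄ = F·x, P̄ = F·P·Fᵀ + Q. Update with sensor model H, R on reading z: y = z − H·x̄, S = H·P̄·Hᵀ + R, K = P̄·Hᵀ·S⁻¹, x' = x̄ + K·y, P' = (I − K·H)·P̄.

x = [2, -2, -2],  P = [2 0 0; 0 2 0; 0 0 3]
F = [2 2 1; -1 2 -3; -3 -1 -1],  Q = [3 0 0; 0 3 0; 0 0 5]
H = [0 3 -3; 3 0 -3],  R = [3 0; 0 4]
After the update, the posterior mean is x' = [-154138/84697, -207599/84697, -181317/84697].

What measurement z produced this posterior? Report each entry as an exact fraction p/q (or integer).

x̄ = F·x = [-2, 0, -2]
P̄ = F·P·Fᵀ + Q = [22 -5 -19; -5 40 11; -19 11 28]
S = H·P̄·Hᵀ + R = [417 279; 279 796]
K = P̄·Hᵀ·S⁻¹ = [-295/84697 13191/84697; 27548/84697 -14763/84697; -419/84697 -14856/84697]
x' − x̄ = [15256/84697, -207599/84697, -11923/84697] = K·y
y = (KᵀK)⁻¹·Kᵀ·(x' − x̄) = [-7, 1]
z = y + H·x̄ = [-7, 1] + [6, 0] = [-1, 1]

z = [-1, 1]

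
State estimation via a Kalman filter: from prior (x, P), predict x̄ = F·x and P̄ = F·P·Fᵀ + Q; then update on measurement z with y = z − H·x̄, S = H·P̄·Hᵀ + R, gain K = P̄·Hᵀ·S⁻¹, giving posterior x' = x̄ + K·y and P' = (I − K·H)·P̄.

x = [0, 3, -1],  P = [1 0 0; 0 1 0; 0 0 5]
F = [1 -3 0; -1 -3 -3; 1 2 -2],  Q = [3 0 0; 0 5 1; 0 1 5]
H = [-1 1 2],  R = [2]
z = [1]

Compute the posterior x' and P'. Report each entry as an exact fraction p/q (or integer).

x' = [-477/59, -714/59, 758/295]
P' = [722/59 772/59 -28/59; 772/59 1540/59 -364/59; -28/59 -364/59 929/295]

x̄ = F·x = [-9, -6, 8]
P̄ = F·P·Fᵀ + Q = [13 8 -5; 8 60 24; -5 24 30]
y = z − H·x̄ = [-18]
S = H·P̄·Hᵀ + R = [295]
K = P̄·Hᵀ·S⁻¹ = [-3/59; 20/59; 89/295]
x' = x̄ + K·y = [-477/59, -714/59, 758/295]
P' = (I − K·H)·P̄ = [722/59 772/59 -28/59; 772/59 1540/59 -364/59; -28/59 -364/59 929/295]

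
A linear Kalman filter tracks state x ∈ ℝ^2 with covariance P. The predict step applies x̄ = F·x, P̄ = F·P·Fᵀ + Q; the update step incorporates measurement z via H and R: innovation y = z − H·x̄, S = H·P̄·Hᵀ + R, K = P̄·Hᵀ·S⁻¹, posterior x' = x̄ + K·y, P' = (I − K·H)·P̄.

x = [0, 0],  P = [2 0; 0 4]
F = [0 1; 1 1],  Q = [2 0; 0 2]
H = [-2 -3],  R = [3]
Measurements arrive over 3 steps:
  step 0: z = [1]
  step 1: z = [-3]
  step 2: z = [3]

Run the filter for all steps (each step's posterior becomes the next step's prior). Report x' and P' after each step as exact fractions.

step 0: x̄ = F·x = [0, 0]
step 0: P̄ = F·P·Fᵀ + Q = [6 4; 4 8]
step 0: y = z − H·x̄ = [1]
step 0: S = H·P̄·Hᵀ + R = [147]
step 0: K = P̄·Hᵀ·S⁻¹ = [-8/49; -32/147]
step 0: x' = x̄ + K·y = [-8/49, -32/147]
step 0: P' = (I − K·H)·P̄ = [102/49 -60/49; -60/49 152/147]
step 1: x̄ = F·x = [-32/147, -8/21]
step 1: P̄ = F·P·Fᵀ + Q = [446/147 -4/21; -4/21 8/3]
step 1: y = z − H·x̄ = [-673/147]
step 1: S = H·P̄·Hᵀ + R = [5417/147]
step 1: K = P̄·Hᵀ·S⁻¹ = [-808/5417; -1120/5417]
step 1: x' = x̄ + K·y = [2520/5417, 3064/5417]
step 1: P' = (I − K·H)·P̄ = [11994/5417 -7188/5417; -7188/5417 5912/5417]
step 2: x̄ = F·x = [3064/5417, 5584/5417]
step 2: P̄ = F·P·Fᵀ + Q = [16746/5417 -1276/5417; -1276/5417 14364/5417]
step 2: y = z − H·x̄ = [39131/5417]
step 2: S = H·P̄·Hᵀ + R = [197199/5417]
step 2: K = P̄·Hᵀ·S⁻¹ = [-3296/21911; -40540/197199]
step 2: x' = x̄ + K·y = [-11416/21911, -89572/197199]
step 2: P' = (I − K·H)·P̄ = [49686/21911 -29828/21911; -29828/21911 219508/197199]

step 0: x' = [-8/49, -32/147], P' = [102/49 -60/49; -60/49 152/147]
step 1: x' = [2520/5417, 3064/5417], P' = [11994/5417 -7188/5417; -7188/5417 5912/5417]
step 2: x' = [-11416/21911, -89572/197199], P' = [49686/21911 -29828/21911; -29828/21911 219508/197199]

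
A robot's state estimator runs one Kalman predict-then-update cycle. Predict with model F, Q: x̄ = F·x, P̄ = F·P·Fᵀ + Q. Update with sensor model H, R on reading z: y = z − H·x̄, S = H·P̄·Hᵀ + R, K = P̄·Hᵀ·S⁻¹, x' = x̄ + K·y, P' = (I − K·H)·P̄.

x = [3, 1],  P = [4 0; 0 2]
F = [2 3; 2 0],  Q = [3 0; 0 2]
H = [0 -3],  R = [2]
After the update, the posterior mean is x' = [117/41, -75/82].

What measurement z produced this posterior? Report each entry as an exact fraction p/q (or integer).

z = [3]

x̄ = F·x = [9, 6]
P̄ = F·P·Fᵀ + Q = [37 16; 16 18]
S = H·P̄·Hᵀ + R = [164]
K = P̄·Hᵀ·S⁻¹ = [-12/41; -27/82]
x' − x̄ = [-252/41, -567/82] = K·y
y = (KᵀK)⁻¹·Kᵀ·(x' − x̄) = [21]
z = y + H·x̄ = [21] + [-18] = [3]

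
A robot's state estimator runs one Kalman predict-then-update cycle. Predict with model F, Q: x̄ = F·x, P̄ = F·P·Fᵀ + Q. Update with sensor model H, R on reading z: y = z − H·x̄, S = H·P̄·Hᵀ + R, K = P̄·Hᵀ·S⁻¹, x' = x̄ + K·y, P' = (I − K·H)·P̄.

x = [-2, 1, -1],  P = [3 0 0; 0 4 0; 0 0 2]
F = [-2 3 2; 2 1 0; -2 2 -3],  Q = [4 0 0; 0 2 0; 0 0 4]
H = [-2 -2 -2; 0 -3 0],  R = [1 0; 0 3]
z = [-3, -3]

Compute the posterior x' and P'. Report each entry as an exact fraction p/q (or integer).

x' = [-58693/34663, 31439/34663, 79939/34663]
P' = [527460/34663 -4704/34663 -518136/34663; -4704/34663 11330/34663 -6612/34663; -518136/34663 -6612/34663 528766/34663]

x̄ = F·x = [5, -3, 9]
P̄ = F·P·Fᵀ + Q = [60 0 24; 0 18 -4; 24 -4 50]
y = z − H·x̄ = [19, -12]
S = H·P̄·Hᵀ + R = [673 84; 84 165]
K = P̄·Hᵀ·S⁻¹ = [-9240/34663 4704/34663; -28/34663 -11330/34663; -8036/34663 6612/34663]
x' = x̄ + K·y = [-58693/34663, 31439/34663, 79939/34663]
P' = (I − K·H)·P̄ = [527460/34663 -4704/34663 -518136/34663; -4704/34663 11330/34663 -6612/34663; -518136/34663 -6612/34663 528766/34663]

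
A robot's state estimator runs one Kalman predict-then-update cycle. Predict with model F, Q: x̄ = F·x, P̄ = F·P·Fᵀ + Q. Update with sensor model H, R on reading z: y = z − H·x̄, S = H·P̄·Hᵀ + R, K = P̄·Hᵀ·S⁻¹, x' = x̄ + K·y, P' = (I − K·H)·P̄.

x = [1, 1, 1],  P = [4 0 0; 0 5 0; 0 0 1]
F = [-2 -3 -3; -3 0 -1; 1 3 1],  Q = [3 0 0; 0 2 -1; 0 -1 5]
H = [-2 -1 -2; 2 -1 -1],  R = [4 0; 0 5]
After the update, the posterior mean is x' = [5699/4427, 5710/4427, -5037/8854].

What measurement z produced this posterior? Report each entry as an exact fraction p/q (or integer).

x̄ = F·x = [-8, -4, 5]
P̄ = F·P·Fᵀ + Q = [73 27 -56; 27 39 -14; -56 -14 55]
S = H·P̄·Hᵀ + R = [159 -73; -73 479]
K = P̄·Hᵀ·S⁻¹ = [-4111/17708 5843/17708; -14509/35416 -67/35416; -3505/70832 -23159/70832]
x' − x̄ = [41115/4427, 23418/4427, -49307/8854] = K·y
y = (KᵀK)⁻¹·Kᵀ·(x' − x̄) = [-13, 19]
z = y + H·x̄ = [-13, 19] + [10, -17] = [-3, 2]

z = [-3, 2]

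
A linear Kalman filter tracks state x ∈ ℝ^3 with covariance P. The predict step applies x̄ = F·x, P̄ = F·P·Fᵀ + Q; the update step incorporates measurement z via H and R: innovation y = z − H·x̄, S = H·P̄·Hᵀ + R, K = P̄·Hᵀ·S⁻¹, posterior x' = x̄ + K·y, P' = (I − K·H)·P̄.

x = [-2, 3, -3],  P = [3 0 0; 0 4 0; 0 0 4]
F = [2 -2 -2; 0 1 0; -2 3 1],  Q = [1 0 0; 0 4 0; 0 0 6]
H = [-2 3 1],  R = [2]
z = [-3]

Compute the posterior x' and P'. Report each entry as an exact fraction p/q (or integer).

x' = [529/164, 51/82, 275/164]
P' = [1139/164 371/82 -27/164; 371/82 159/41 -199/82; -27/164 -199/82 1231/164]

x̄ = F·x = [-4, 3, 10]
P̄ = F·P·Fᵀ + Q = [45 -8 -44; -8 8 12; -44 12 58]
y = z − H·x̄ = [-30]
S = H·P̄·Hᵀ + R = [656]
K = P̄·Hᵀ·S⁻¹ = [-79/328; 13/164; 91/328]
x' = x̄ + K·y = [529/164, 51/82, 275/164]
P' = (I − K·H)·P̄ = [1139/164 371/82 -27/164; 371/82 159/41 -199/82; -27/164 -199/82 1231/164]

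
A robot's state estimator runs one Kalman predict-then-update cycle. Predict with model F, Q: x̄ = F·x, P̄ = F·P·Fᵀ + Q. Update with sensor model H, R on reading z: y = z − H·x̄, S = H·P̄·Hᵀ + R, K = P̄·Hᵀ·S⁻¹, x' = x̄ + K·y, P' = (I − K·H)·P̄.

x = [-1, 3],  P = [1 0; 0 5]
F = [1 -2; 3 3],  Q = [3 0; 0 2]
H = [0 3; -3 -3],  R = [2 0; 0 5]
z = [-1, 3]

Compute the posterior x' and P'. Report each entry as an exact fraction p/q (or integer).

x̄ = F·x = [-7, 6]
P̄ = F·P·Fᵀ + Q = [24 -27; -27 56]
y = z − H·x̄ = [-19, 0]
S = H·P̄·Hᵀ + R = [506 -261; -261 239]
K = P̄·Hᵀ·S⁻¹ = [-17010/52813 -16587/52813; 17445/52813 -174/52813]
x' = x̄ + K·y = [-46501/52813, -14577/52813]
P' = (I − K·H)·P̄ = [38985/52813 -11340/52813; -11340/52813 11630/52813]

x' = [-46501/52813, -14577/52813]
P' = [38985/52813 -11340/52813; -11340/52813 11630/52813]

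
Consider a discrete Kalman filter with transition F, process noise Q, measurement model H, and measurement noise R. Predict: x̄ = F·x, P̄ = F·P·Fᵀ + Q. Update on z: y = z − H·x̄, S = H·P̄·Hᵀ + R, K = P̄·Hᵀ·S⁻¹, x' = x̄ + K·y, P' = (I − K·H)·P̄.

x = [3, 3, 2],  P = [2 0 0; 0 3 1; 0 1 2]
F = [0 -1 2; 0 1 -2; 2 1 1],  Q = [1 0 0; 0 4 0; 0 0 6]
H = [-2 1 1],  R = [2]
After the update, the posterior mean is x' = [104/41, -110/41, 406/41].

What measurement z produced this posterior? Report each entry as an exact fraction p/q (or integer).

x̄ = F·x = [1, -1, 11]
P̄ = F·P·Fᵀ + Q = [8 -7 2; -7 11 -2; 2 -2 21]
S = H·P̄·Hᵀ + R = [82]
K = P̄·Hᵀ·S⁻¹ = [-21/82; 23/82; 15/82]
x' − x̄ = [63/41, -69/41, -45/41] = K·y
y = (KᵀK)⁻¹·Kᵀ·(x' − x̄) = [-6]
z = y + H·x̄ = [-6] + [8] = [2]

z = [2]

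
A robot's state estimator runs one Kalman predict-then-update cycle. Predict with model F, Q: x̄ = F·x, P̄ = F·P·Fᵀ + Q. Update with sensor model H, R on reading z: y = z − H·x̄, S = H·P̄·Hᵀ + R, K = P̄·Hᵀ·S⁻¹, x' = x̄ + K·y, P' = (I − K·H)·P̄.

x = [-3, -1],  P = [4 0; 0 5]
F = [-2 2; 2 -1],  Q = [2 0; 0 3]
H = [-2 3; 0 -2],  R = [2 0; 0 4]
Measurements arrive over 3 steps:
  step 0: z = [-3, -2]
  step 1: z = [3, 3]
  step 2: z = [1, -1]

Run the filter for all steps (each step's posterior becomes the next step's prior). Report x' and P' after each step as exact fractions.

step 0: x' = [1180/837, 1/27], P' = [1336/837 22/27; 22/27 16/27]
step 1: x' = [-385324/175863, -31772/58621], P' = [202958/175863 34116/58621; 34116/58621 27490/58621]
step 2: x' = [14541322/31084959, 929320/1828527], P' = [35847838/31084959 1064236/1828527; 1064236/1828527 857054/1828527]

step 0: x̄ = F·x = [4, -5]
step 0: P̄ = F·P·Fᵀ + Q = [38 -26; -26 24]
step 0: y = z − H·x̄ = [20, -12]
step 0: S = H·P̄·Hᵀ + R = [682 -248; -248 100]
step 0: K = P̄·Hᵀ·S⁻¹ = [-313/837 -11/27; 2/27 -8/27]
step 0: x' = x̄ + K·y = [1180/837, 1/27]
step 0: P' = (I − K·H)·P̄ = [1336/837 22/27; 22/27 16/27]
step 1: x̄ = F·x = [-766/279, 2329/837]
step 1: P̄ = F·P·Fᵀ + Q = [394/93 -748/279; -748/279 5623/837]
step 1: y = z − H·x̄ = [-336/31, 7169/837]
step 1: S = H·P̄·Hᵀ + R = [3459/31 -1582/31; -1582/31 25840/837]
step 1: K = P̄·Hᵀ·S⁻¹ = [-49436/175863 -17058/58621; 7119/58621 -13745/58621]
step 1: x' = x̄ + K·y = [-385324/175863, -31772/58621]
step 1: P' = (I − K·H)·P̄ = [202958/175863 34116/58621; 34116/58621 27490/58621]
step 2: x̄ = F·x = [580016/175863, -675332/175863]
step 2: P̄ = F·P·Fᵀ + Q = [674654/175863 -362684/175863; -362684/175863 1012499/175863]
step 2: y = z − H·x̄ = [3361891/175863, -1526527/175863]
step 2: S = H·P̄·Hᵀ + R = [16515041/175863 -7525730/175863; -7525730/175863 4753448/175863]
step 2: K = P̄·Hᵀ·S⁻¹ = [-8709820/31084959 -532118/1828527; 221345/1828527 -428527/1828527]
step 2: x' = x̄ + K·y = [14541322/31084959, 929320/1828527]
step 2: P' = (I − K·H)·P̄ = [35847838/31084959 1064236/1828527; 1064236/1828527 857054/1828527]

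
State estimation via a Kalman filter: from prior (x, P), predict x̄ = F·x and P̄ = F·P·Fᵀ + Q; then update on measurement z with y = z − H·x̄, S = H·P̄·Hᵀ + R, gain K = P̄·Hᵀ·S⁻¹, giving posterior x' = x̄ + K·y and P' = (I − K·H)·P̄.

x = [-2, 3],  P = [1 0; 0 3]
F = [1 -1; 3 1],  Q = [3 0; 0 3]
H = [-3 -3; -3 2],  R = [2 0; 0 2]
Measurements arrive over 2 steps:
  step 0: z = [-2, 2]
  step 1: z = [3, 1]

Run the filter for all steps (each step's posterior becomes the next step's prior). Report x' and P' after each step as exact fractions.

step 0: x' = [-4994/24271, 18882/24271], P' = [2758/24271 -630/24271; -630/24271 3840/24271]
step 1: x' = [-48401393/78369913, -29342472/78369913], P' = [8730538/78369913 -1917498/78369913; -1917498/78369913 12032424/78369913]

step 0: x̄ = F·x = [-5, -3]
step 0: P̄ = F·P·Fᵀ + Q = [7 0; 0 15]
step 0: y = z − H·x̄ = [-26, -7]
step 0: S = H·P̄·Hᵀ + R = [200 -27; -27 125]
step 0: K = P̄·Hᵀ·S⁻¹ = [-3192/24271 -4767/24271; -4815/24271 4785/24271]
step 0: x' = x̄ + K·y = [-4994/24271, 18882/24271]
step 0: P' = (I − K·H)·P̄ = [2758/24271 -630/24271; -630/24271 3840/24271]
step 1: x̄ = F·x = [-23876/24271, 300/1867]
step 1: P̄ = F·P·Fᵀ + Q = [80671/24271 438/1867; 438/1867 7515/1867]
step 1: y = z − H·x̄ = [12885/24271, -55157/24271]
step 1: S = H·P̄·Hᵀ + R = [1756328/24271 156951/24271; 156951/24271 1097033/24271]
step 1: K = P̄·Hᵀ·S⁻¹ = [-10219560/78369913 -15013305/78369913; -15172389/78369913 14908671/78369913]
step 1: x' = x̄ + K·y = [-48401393/78369913, -29342472/78369913]
step 1: P' = (I − K·H)·P̄ = [8730538/78369913 -1917498/78369913; -1917498/78369913 12032424/78369913]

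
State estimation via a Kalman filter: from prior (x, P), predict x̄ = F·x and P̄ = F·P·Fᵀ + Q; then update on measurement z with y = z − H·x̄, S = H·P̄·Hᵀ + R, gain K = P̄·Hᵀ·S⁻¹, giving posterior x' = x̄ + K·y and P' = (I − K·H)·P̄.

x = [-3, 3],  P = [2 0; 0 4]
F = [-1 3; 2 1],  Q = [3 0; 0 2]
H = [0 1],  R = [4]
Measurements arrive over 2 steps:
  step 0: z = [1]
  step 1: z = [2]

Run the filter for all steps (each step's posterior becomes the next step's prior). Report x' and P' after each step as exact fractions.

step 0: x̄ = F·x = [12, -3]
step 0: P̄ = F·P·Fᵀ + Q = [41 8; 8 14]
step 0: y = z − H·x̄ = [4]
step 0: S = H·P̄·Hᵀ + R = [18]
step 0: K = P̄·Hᵀ·S⁻¹ = [4/9; 7/9]
step 0: x' = x̄ + K·y = [124/9, 1/9]
step 0: P' = (I − K·H)·P̄ = [337/9 16/9; 16/9 28/9]
step 1: x̄ = F·x = [-121/9, 83/3]
step 1: P̄ = F·P·Fᵀ + Q = [520/9 -170/3; -170/3 162]
step 1: y = z − H·x̄ = [-77/3]
step 1: S = H·P̄·Hᵀ + R = [166]
step 1: K = P̄·Hᵀ·S⁻¹ = [-85/249; 81/83]
step 1: x' = x̄ + K·y = [-1166/249, 652/249]
step 1: P' = (I − K·H)·P̄ = [3190/83 -340/249; -340/249 324/83]

step 0: x' = [124/9, 1/9], P' = [337/9 16/9; 16/9 28/9]
step 1: x' = [-1166/249, 652/249], P' = [3190/83 -340/249; -340/249 324/83]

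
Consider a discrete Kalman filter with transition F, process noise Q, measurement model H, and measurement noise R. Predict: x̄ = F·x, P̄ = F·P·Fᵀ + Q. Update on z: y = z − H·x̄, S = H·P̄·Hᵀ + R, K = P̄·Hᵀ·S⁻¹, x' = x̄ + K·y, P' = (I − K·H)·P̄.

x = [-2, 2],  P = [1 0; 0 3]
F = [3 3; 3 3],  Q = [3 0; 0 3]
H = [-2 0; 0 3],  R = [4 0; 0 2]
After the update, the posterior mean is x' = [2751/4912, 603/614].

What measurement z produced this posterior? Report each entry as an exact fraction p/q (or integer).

z = [-1, 3]

x̄ = F·x = [0, 0]
P̄ = F·P·Fᵀ + Q = [39 36; 36 39]
S = H·P̄·Hᵀ + R = [160 -216; -216 353]
K = P̄·Hᵀ·S⁻¹ = [-2103/4912 27/614; -9/614 99/307]
x' − x̄ = [2751/4912, 603/614] = K·y
y = (KᵀK)⁻¹·Kᵀ·(x' − x̄) = [-1, 3]
z = y + H·x̄ = [-1, 3] + [0, 0] = [-1, 3]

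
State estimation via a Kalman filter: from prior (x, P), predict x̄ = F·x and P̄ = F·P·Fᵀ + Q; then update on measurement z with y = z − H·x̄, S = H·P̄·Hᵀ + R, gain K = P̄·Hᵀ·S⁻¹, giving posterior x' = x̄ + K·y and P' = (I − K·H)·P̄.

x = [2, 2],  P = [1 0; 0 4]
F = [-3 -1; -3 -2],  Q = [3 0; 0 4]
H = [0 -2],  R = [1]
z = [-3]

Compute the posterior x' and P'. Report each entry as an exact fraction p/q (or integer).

x' = [-154/117, 164/117]
P' = [716/117 17/117; 17/117 29/117]

x̄ = F·x = [-8, -10]
P̄ = F·P·Fᵀ + Q = [16 17; 17 29]
y = z − H·x̄ = [-23]
S = H·P̄·Hᵀ + R = [117]
K = P̄·Hᵀ·S⁻¹ = [-34/117; -58/117]
x' = x̄ + K·y = [-154/117, 164/117]
P' = (I − K·H)·P̄ = [716/117 17/117; 17/117 29/117]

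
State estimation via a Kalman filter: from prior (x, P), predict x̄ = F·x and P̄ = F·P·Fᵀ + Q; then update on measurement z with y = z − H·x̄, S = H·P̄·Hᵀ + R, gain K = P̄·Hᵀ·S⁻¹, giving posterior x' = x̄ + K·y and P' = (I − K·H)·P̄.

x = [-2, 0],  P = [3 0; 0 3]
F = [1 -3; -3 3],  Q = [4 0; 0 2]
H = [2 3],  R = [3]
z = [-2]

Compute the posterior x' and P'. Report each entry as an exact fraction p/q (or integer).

x̄ = F·x = [-2, 6]
P̄ = F·P·Fᵀ + Q = [34 -36; -36 56]
y = z − H·x̄ = [-16]
S = H·P̄·Hᵀ + R = [211]
K = P̄·Hᵀ·S⁻¹ = [-40/211; 96/211]
x' = x̄ + K·y = [218/211, -270/211]
P' = (I − K·H)·P̄ = [5574/211 -3756/211; -3756/211 2600/211]

x' = [218/211, -270/211]
P' = [5574/211 -3756/211; -3756/211 2600/211]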